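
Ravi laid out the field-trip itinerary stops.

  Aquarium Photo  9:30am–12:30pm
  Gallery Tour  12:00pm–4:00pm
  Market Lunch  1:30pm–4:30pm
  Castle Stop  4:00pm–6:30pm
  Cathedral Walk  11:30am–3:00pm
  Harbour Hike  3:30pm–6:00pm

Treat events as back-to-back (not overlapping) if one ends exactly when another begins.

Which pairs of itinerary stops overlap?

Sorted by start: Aquarium Photo, Cathedral Walk, Gallery Tour, Market Lunch, Harbour Hike, Castle Stop.
Cathedral Walk starts before Aquarium Photo ends → Aquarium Photo and Cathedral Walk overlap.
Gallery Tour starts before Aquarium Photo ends → Aquarium Photo and Gallery Tour overlap.
Market Lunch starts after Aquarium Photo ends; Aquarium Photo is clear from here.
Gallery Tour starts before Cathedral Walk ends → Cathedral Walk and Gallery Tour overlap.
Market Lunch starts before Cathedral Walk ends → Cathedral Walk and Market Lunch overlap.
Harbour Hike starts after Cathedral Walk ends; Cathedral Walk is clear from here.
Market Lunch starts before Gallery Tour ends → Gallery Tour and Market Lunch overlap.
Harbour Hike starts before Gallery Tour ends → Gallery Tour and Harbour Hike overlap.
Castle Stop starts exactly when Gallery Tour ends (back-to-back, no overlap).
Harbour Hike starts before Market Lunch ends → Market Lunch and Harbour Hike overlap.
Castle Stop starts before Market Lunch ends → Market Lunch and Castle Stop overlap.
Castle Stop starts before Harbour Hike ends → Harbour Hike and Castle Stop overlap.

Aquarium Photo & Cathedral Walk, Aquarium Photo & Gallery Tour, Castle Stop & Harbour Hike, Castle Stop & Market Lunch, Cathedral Walk & Gallery Tour, Cathedral Walk & Market Lunch, Gallery Tour & Harbour Hike, Gallery Tour & Market Lunch, Harbour Hike & Market Lunch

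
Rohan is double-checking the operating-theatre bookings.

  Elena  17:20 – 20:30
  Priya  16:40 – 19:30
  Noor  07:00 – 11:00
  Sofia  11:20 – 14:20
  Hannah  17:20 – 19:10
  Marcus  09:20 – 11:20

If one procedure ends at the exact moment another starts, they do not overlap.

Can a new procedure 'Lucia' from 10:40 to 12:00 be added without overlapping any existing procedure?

No — it overlaps Marcus, Noor, Sofia

Noor: starts 07:00 before Lucia ends 12:00, and ends 11:00 after Lucia starts 10:40 → overlap.
Marcus: starts 09:20 before Lucia ends 12:00, and ends 11:20 after Lucia starts 10:40 → overlap.
Sofia: starts 11:20 before Lucia ends 12:00, and ends 14:20 after Lucia starts 10:40 → overlap.
Priya: starts 16:40 at or after Lucia ends 12:00 → clear.
Hannah: starts 17:20 at or after Lucia ends 12:00 → clear.
Elena: starts 17:20 at or after Lucia ends 12:00 → clear.
Lucia overlaps Noor, Marcus, Sofia.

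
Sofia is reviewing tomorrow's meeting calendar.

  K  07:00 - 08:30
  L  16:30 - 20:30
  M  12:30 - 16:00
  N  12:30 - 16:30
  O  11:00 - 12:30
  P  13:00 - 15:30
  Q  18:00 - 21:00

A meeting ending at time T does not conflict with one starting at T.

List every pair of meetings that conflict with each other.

Sorted by start: K, O, M, N, P, L, Q.
O starts after K ends — done with K.
M starts exactly when O ends (back-to-back, no overlap) — done with O.
N starts before M ends → M and N overlap.
P starts before M ends → M and P overlap.
L starts after M ends — done with M.
P starts before N ends → N and P overlap.
L starts exactly when N ends (back-to-back, no overlap) — done with N.
L starts after P ends — done with P.
Q starts before L ends → L and Q overlap.

L & Q, M & N, M & P, N & P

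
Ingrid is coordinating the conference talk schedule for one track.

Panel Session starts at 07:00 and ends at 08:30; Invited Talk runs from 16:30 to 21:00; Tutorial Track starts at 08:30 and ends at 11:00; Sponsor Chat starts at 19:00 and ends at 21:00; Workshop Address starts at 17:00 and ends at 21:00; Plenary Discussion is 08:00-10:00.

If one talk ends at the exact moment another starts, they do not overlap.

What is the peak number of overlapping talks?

Sweep the timeline, counting +1 at each start and −1 at each end (ends before starts at a tie):
07:00 start Panel Session → 1
08:00 start Plenary Discussion → 2
08:30 end Panel Session → 1
08:30 start Tutorial Track → 2
10:00 end Plenary Discussion → 1
11:00 end Tutorial Track → 0
16:30 start Invited Talk → 1
17:00 start Workshop Address → 2
19:00 start Sponsor Chat → 3
21:00 end Invited Talk → 2
21:00 end Sponsor Chat → 1
21:00 end Workshop Address → 0
Peak is 3, at 19:00 (Invited Talk, Sponsor Chat, Workshop Address).

3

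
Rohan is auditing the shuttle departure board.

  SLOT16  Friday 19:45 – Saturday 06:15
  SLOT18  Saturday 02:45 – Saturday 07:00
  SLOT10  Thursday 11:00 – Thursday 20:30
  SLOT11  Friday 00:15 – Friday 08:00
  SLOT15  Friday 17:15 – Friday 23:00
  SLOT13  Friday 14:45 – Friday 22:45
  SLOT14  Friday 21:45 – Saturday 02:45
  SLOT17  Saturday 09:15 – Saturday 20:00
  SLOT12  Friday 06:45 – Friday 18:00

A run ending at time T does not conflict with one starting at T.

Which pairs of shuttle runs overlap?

Check each pair: they overlap iff neither finishes before the other starts.
Sorted by start: SLOT10, SLOT11, SLOT12, SLOT13, SLOT15, SLOT16, SLOT14, SLOT18, SLOT17.
SLOT11 starts after SLOT10 ends, so SLOT10 has no further overlaps.
SLOT12 starts before SLOT11 ends → SLOT11 and SLOT12 overlap.
SLOT13 starts after SLOT11 ends, so SLOT11 has no further overlaps.
SLOT13 starts before SLOT12 ends → SLOT12 and SLOT13 overlap.
SLOT15 starts before SLOT12 ends → SLOT12 and SLOT15 overlap.
SLOT16 starts after SLOT12 ends, so SLOT12 has no further overlaps.
SLOT15 starts before SLOT13 ends → SLOT13 and SLOT15 overlap.
SLOT16 starts before SLOT13 ends → SLOT13 and SLOT16 overlap.
SLOT14 starts before SLOT13 ends → SLOT13 and SLOT14 overlap.
SLOT18 starts after SLOT13 ends, so SLOT13 has no further overlaps.
SLOT16 starts before SLOT15 ends → SLOT15 and SLOT16 overlap.
SLOT14 starts before SLOT15 ends → SLOT15 and SLOT14 overlap.
SLOT18 starts after SLOT15 ends, so SLOT15 has no further overlaps.
SLOT14 starts before SLOT16 ends → SLOT16 and SLOT14 overlap.
SLOT18 starts before SLOT16 ends → SLOT16 and SLOT18 overlap.
SLOT17 starts after SLOT16 ends.
SLOT18 starts exactly when SLOT14 ends (back-to-back, no overlap), so SLOT14 has no further overlaps.
SLOT17 starts after SLOT18 ends.

SLOT11 & SLOT12, SLOT12 & SLOT13, SLOT12 & SLOT15, SLOT13 & SLOT14, SLOT13 & SLOT15, SLOT13 & SLOT16, SLOT14 & SLOT15, SLOT14 & SLOT16, SLOT15 & SLOT16, SLOT16 & SLOT18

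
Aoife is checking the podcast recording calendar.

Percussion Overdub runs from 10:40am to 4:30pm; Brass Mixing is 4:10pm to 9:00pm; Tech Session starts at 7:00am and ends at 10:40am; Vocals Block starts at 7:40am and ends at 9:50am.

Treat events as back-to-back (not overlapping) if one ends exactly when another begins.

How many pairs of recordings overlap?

2

Check each pair: they overlap iff neither finishes before the other starts.
Sorted by start: Tech Session, Vocals Block, Percussion Overdub, Brass Mixing.
Vocals Block starts before Tech Session ends → Tech Session and Vocals Block overlap.
Percussion Overdub starts exactly when Tech Session ends (back-to-back, no overlap), so nothing later overlaps Tech Session either.
Percussion Overdub starts after Vocals Block ends, so nothing later overlaps Vocals Block either.
Brass Mixing starts before Percussion Overdub ends → Percussion Overdub and Brass Mixing overlap.
Overlapping pairs: Brass Mixing & Percussion Overdub, Tech Session & Vocals Block — 2 in total.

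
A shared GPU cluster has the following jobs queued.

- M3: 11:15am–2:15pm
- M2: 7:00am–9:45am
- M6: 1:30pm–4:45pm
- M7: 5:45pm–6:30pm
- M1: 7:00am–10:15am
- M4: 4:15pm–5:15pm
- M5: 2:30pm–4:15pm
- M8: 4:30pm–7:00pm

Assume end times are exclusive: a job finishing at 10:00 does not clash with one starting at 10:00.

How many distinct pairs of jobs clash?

7

Sorted by start: M1, M2, M3, M6, M5, M4, M8, M7.
M2 starts before M1 ends → M1 and M2 overlap.
M3 starts after M1 ends, so M1 has no further overlaps.
M3 starts after M2 ends, so M2 has no further overlaps.
M6 starts before M3 ends → M3 and M6 overlap.
M5 starts after M3 ends, so M3 has no further overlaps.
M5 starts before M6 ends → M6 and M5 overlap.
M4 starts before M6 ends → M6 and M4 overlap.
M8 starts before M6 ends → M6 and M8 overlap.
M7 starts after M6 ends.
M4 starts exactly when M5 ends (back-to-back, no overlap), so M5 has no further overlaps.
M8 starts before M4 ends → M4 and M8 overlap.
M7 starts after M4 ends.
M7 starts before M8 ends → M8 and M7 overlap.
Overlapping pairs: M1 & M2, M3 & M6, M4 & M6, M4 & M8, M5 & M6, M6 & M8, M7 & M8 — 7 in total.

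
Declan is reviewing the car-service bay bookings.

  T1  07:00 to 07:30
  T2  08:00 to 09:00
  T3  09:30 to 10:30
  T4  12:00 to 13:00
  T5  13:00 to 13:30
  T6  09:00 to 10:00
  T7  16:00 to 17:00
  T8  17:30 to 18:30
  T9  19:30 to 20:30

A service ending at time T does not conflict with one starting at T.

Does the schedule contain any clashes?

Two intervals overlap when each starts before the other ends.
Sorted by start: T1, T2, T6, T3, T4, T5, T7, T8, T9.
T2 starts after T1 ends, so T1 has no further overlaps.
T6 starts exactly when T2 ends (back-to-back, no overlap), so T2 has no further overlaps.
T3 starts before T6 ends → T6 and T3 overlap.
That's a conflict, so the schedule is not conflict-free.

Yes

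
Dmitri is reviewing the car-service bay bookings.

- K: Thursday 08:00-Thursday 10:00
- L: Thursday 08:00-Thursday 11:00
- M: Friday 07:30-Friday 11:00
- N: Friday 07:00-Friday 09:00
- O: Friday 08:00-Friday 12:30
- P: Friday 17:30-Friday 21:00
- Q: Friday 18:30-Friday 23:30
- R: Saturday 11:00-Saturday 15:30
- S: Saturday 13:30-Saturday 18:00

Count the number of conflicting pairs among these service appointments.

Two intervals overlap when each starts before the other ends.
Sorted by start: K, L, N, M, O, P, Q, R, S.
L starts before K ends → K and L overlap.
N starts after K ends — done with K.
N starts after L ends — done with L.
M starts before N ends → N and M overlap.
O starts before N ends → N and O overlap.
P starts after N ends — done with N.
O starts before M ends → M and O overlap.
P starts after M ends — done with M.
P starts after O ends — done with O.
Q starts before P ends → P and Q overlap.
R starts after P ends — done with P.
R starts after Q ends — done with Q.
S starts before R ends → R and S overlap.
Overlapping pairs: K & L, M & N, M & O, N & O, P & Q, R & S — 6 in total.

6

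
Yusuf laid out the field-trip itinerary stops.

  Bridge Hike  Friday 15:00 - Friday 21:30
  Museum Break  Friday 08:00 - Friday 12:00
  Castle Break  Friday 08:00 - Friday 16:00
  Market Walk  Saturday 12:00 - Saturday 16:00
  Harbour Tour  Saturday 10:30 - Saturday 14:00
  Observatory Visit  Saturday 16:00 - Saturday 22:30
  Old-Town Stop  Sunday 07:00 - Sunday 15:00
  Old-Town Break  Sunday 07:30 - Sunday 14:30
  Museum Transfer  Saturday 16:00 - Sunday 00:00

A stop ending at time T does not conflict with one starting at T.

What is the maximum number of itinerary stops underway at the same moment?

Sweep the timeline, counting +1 at each start and −1 at each end (ends before starts at a tie):
Friday 08:00 start Castle Break → 1
Friday 08:00 start Museum Break → 2
Friday 12:00 end Museum Break → 1
Friday 15:00 start Bridge Hike → 2
Friday 16:00 end Castle Break → 1
Friday 21:30 end Bridge Hike → 0
Saturday 10:30 start Harbour Tour → 1
Saturday 12:00 start Market Walk → 2
Saturday 14:00 end Harbour Tour → 1
Saturday 16:00 end Market Walk → 0
Saturday 16:00 start Museum Transfer → 1
Saturday 16:00 start Observatory Visit → 2
Saturday 22:30 end Observatory Visit → 1
Sunday 00:00 end Museum Transfer → 0
Sunday 07:00 start Old-Town Stop → 1
Sunday 07:30 start Old-Town Break → 2
Sunday 14:30 end Old-Town Break → 1
Sunday 15:00 end Old-Town Stop → 0
Peak is 2, at Friday 08:00 (Castle Break, Museum Break).

2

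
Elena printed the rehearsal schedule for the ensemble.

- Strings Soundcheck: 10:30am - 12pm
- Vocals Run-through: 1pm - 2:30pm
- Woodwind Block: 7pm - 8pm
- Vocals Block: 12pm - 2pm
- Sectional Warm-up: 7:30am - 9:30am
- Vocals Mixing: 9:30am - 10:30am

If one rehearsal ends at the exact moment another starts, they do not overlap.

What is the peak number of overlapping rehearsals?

2

Sweep the timeline, counting +1 at each start and −1 at each end (ends before starts at a tie):
7:30am start Sectional Warm-up → 1
9:30am end Sectional Warm-up → 0
9:30am start Vocals Mixing → 1
10:30am end Vocals Mixing → 0
10:30am start Strings Soundcheck → 1
12pm end Strings Soundcheck → 0
12pm start Vocals Block → 1
1pm start Vocals Run-through → 2
2pm end Vocals Block → 1
2:30pm end Vocals Run-through → 0
7pm start Woodwind Block → 1
8pm end Woodwind Block → 0
Peak is 2, at 1pm (Vocals Block, Vocals Run-through).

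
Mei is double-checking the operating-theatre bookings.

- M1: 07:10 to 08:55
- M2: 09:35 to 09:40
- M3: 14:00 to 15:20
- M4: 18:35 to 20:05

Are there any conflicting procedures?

Sorted by start: M1, M2, M3, M4.
M2 starts after M1 ends, so M1 has no further overlaps.
M3 starts after M2 ends, so M2 has no further overlaps.
M4 starts after M3 ends.
Every pair is clear; the schedule has no overlaps.

No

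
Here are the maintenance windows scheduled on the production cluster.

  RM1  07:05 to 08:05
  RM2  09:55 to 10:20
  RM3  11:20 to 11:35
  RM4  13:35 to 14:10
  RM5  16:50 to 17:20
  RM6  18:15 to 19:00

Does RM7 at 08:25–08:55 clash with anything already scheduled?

RM1: ends 08:05 at or before RM7 starts 08:25 → clear.
RM2: starts 09:55 at or after RM7 ends 08:55 → clear.
RM3: starts 11:20 at or after RM7 ends 08:55 → clear.
RM4: starts 13:35 at or after RM7 ends 08:55 → clear.
RM5: starts 16:50 at or after RM7 ends 08:55 → clear.
RM6: starts 18:15 at or after RM7 ends 08:55 → clear.

No — it doesn't clash with anything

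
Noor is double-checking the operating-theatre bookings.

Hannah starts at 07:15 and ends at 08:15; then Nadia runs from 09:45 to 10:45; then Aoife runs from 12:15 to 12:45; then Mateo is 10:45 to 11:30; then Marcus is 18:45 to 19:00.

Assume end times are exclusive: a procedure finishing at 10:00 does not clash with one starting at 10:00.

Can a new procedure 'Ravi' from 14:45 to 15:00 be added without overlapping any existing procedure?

Yes — the slot is free

Hannah: ends 08:15 at or before Ravi starts 14:45 → clear.
Nadia: ends 10:45 at or before Ravi starts 14:45 → clear.
Mateo: ends 11:30 at or before Ravi starts 14:45 → clear.
Aoife: ends 12:45 at or before Ravi starts 14:45 → clear.
Marcus: starts 18:45 at or after Ravi ends 15:00 → clear.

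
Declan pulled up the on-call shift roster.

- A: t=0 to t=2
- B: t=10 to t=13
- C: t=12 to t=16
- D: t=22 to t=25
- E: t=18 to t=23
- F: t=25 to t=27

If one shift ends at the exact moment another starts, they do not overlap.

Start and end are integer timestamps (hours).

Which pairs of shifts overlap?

B & C, D & E

Sorted by start: A, B, C, E, D, F.
B starts after A ends; A is clear from here.
C starts before B ends → B and C overlap.
E starts after B ends; B is clear from here.
E starts after C ends; C is clear from here.
D starts before E ends → E and D overlap.
F starts after E ends.
F starts exactly when D ends (back-to-back, no overlap).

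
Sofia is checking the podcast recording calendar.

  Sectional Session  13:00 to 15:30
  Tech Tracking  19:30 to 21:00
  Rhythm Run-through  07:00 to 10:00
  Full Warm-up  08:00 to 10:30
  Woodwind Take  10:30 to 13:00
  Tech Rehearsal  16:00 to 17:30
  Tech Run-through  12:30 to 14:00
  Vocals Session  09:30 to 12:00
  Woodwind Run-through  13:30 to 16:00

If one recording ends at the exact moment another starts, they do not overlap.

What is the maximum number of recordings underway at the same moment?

3

Sweep the timeline, counting +1 at each start and −1 at each end (ends before starts at a tie):
07:00 start Rhythm Run-through → 1
08:00 start Full Warm-up → 2
09:30 start Vocals Session → 3
10:00 end Rhythm Run-through → 2
10:30 end Full Warm-up → 1
10:30 start Woodwind Take → 2
12:00 end Vocals Session → 1
12:30 start Tech Run-through → 2
13:00 end Woodwind Take → 1
13:00 start Sectional Session → 2
13:30 start Woodwind Run-through → 3
14:00 end Tech Run-through → 2
15:30 end Sectional Session → 1
16:00 end Woodwind Run-through → 0
16:00 start Tech Rehearsal → 1
17:30 end Tech Rehearsal → 0
19:30 start Tech Tracking → 1
21:00 end Tech Tracking → 0
Peak is 3, at 09:30 (Full Warm-up, Rhythm Run-through, Vocals Session).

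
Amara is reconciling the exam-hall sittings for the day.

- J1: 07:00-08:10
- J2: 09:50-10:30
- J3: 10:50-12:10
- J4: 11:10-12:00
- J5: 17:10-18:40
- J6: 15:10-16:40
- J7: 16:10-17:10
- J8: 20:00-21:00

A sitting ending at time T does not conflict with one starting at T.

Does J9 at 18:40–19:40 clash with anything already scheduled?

No — it doesn't clash with anything

J1: ends 08:10 at or before J9 starts 18:40 → clear.
J2: ends 10:30 at or before J9 starts 18:40 → clear.
J3: ends 12:10 at or before J9 starts 18:40 → clear.
J4: ends 12:00 at or before J9 starts 18:40 → clear.
J6: ends 16:40 at or before J9 starts 18:40 → clear.
J7: ends 17:10 at or before J9 starts 18:40 → clear.
J5: ends 18:40 at or before J9 starts 18:40 → clear.
J8: starts 20:00 at or after J9 ends 19:40 → clear.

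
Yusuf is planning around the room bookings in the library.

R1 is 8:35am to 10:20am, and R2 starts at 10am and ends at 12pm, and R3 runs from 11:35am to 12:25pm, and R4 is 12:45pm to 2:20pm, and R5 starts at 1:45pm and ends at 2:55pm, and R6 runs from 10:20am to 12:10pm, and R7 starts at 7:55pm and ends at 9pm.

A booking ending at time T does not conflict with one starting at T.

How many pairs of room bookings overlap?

5

Two intervals overlap when each starts before the other ends.
Sorted by start: R1, R2, R6, R3, R4, R5, R7.
R2 starts before R1 ends → R1 and R2 overlap.
R6 starts exactly when R1 ends (back-to-back, no overlap), so R1 has no further overlaps.
R6 starts before R2 ends → R2 and R6 overlap.
R3 starts before R2 ends → R2 and R3 overlap.
R4 starts after R2 ends, so R2 has no further overlaps.
R3 starts before R6 ends → R6 and R3 overlap.
R4 starts after R6 ends, so R6 has no further overlaps.
R4 starts after R3 ends, so R3 has no further overlaps.
R5 starts before R4 ends → R4 and R5 overlap.
R7 starts after R4 ends.
R7 starts after R5 ends.
Overlapping pairs: R1 & R2, R2 & R3, R2 & R6, R3 & R6, R4 & R5 — 5 in total.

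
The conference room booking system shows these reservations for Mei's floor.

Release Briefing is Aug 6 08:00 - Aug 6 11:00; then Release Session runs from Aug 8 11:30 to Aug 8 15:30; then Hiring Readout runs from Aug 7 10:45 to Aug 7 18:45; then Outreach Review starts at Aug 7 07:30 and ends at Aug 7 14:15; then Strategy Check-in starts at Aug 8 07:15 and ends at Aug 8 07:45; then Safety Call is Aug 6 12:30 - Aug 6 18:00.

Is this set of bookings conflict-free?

Two intervals overlap when each starts before the other ends.
Sorted by start: Release Briefing, Safety Call, Outreach Review, Hiring Readout, Strategy Check-in, Release Session.
Safety Call starts after Release Briefing ends; Release Briefing is clear from here.
Outreach Review starts after Safety Call ends; Safety Call is clear from here.
Hiring Readout starts before Outreach Review ends → Outreach Review and Hiring Readout overlap.
That's a conflict, so the schedule is not conflict-free.

No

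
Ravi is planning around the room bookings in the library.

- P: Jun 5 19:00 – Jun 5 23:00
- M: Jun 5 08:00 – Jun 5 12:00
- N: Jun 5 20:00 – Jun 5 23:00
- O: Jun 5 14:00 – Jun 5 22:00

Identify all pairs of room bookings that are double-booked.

Sorted by start: M, O, P, N.
O starts after M ends — done with M.
P starts before O ends → O and P overlap.
N starts before O ends → O and N overlap.
N starts before P ends → P and N overlap.

N & O, N & P, O & P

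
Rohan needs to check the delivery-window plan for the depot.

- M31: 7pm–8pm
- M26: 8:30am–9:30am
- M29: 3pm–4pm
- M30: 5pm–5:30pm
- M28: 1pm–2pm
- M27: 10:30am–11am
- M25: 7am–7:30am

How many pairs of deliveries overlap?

Sorted by start: M25, M26, M27, M28, M29, M30, M31.
M26 starts after M25 ends — done with M25.
M27 starts after M26 ends — done with M26.
M28 starts after M27 ends — done with M27.
M29 starts after M28 ends — done with M28.
M30 starts after M29 ends — done with M29.
M31 starts after M30 ends.
No pair overlaps.

0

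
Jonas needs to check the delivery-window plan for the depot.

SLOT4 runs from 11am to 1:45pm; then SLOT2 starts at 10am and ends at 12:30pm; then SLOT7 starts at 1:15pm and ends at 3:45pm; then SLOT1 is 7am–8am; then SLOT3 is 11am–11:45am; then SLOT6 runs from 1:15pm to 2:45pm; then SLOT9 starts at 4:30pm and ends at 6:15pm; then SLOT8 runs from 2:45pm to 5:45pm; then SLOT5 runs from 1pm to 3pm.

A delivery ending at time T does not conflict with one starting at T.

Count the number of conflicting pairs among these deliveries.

Check each pair: they overlap iff neither finishes before the other starts.
Sorted by start: SLOT1, SLOT2, SLOT3, SLOT4, SLOT5, SLOT6, SLOT7, SLOT8, SLOT9.
SLOT2 starts after SLOT1 ends, so SLOT1 has no further overlaps.
SLOT3 starts before SLOT2 ends → SLOT2 and SLOT3 overlap.
SLOT4 starts before SLOT2 ends → SLOT2 and SLOT4 overlap.
SLOT5 starts after SLOT2 ends, so SLOT2 has no further overlaps.
SLOT4 starts before SLOT3 ends → SLOT3 and SLOT4 overlap.
SLOT5 starts after SLOT3 ends, so SLOT3 has no further overlaps.
SLOT5 starts before SLOT4 ends → SLOT4 and SLOT5 overlap.
SLOT6 starts before SLOT4 ends → SLOT4 and SLOT6 overlap.
SLOT7 starts before SLOT4 ends → SLOT4 and SLOT7 overlap.
SLOT8 starts after SLOT4 ends, so SLOT4 has no further overlaps.
SLOT6 starts before SLOT5 ends → SLOT5 and SLOT6 overlap.
SLOT7 starts before SLOT5 ends → SLOT5 and SLOT7 overlap.
SLOT8 starts before SLOT5 ends → SLOT5 and SLOT8 overlap.
SLOT9 starts after SLOT5 ends.
SLOT7 starts before SLOT6 ends → SLOT6 and SLOT7 overlap.
SLOT8 starts exactly when SLOT6 ends (back-to-back, no overlap), so SLOT6 has no further overlaps.
SLOT8 starts before SLOT7 ends → SLOT7 and SLOT8 overlap.
SLOT9 starts after SLOT7 ends.
SLOT9 starts before SLOT8 ends → SLOT8 and SLOT9 overlap.
Overlapping pairs: SLOT2 & SLOT3, SLOT2 & SLOT4, SLOT3 & SLOT4, SLOT4 & SLOT5, SLOT4 & SLOT6, SLOT4 & SLOT7, SLOT5 & SLOT6, SLOT5 & SLOT7, SLOT5 & SLOT8, SLOT6 & SLOT7, SLOT7 & SLOT8, SLOT8 & SLOT9 — 12 in total.

12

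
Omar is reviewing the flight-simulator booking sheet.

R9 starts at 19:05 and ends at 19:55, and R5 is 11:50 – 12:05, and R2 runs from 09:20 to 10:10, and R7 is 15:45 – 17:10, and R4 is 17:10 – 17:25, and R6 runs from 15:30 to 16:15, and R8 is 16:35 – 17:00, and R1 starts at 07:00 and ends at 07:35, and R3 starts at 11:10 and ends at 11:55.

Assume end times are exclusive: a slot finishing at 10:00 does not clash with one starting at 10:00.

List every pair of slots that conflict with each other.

Check each pair: they overlap iff neither finishes before the other starts.
Sorted by start: R1, R2, R3, R5, R6, R7, R8, R4, R9.
R2 starts after R1 ends; R1 is clear from here.
R3 starts after R2 ends; R2 is clear from here.
R5 starts before R3 ends → R3 and R5 overlap.
R6 starts after R3 ends; R3 is clear from here.
R6 starts after R5 ends; R5 is clear from here.
R7 starts before R6 ends → R6 and R7 overlap.
R8 starts after R6 ends; R6 is clear from here.
R8 starts before R7 ends → R7 and R8 overlap.
R4 starts exactly when R7 ends (back-to-back, no overlap); R7 is clear from here.
R4 starts after R8 ends; R8 is clear from here.
R9 starts after R4 ends.

R3 & R5, R6 & R7, R7 & R8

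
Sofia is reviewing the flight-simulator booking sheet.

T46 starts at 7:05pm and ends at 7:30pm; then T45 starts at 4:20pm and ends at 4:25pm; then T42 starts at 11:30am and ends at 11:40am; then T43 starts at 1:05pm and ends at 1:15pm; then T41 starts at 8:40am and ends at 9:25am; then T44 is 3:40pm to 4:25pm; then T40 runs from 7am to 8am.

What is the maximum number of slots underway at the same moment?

2

Sort all start/end points and keep a running count:
7am start T40 → 1
8am end T40 → 0
8:40am start T41 → 1
9:25am end T41 → 0
11:30am start T42 → 1
11:40am end T42 → 0
1:05pm start T43 → 1
1:15pm end T43 → 0
3:40pm start T44 → 1
4:20pm start T45 → 2
4:25pm end T44 → 1
4:25pm end T45 → 0
7:05pm start T46 → 1
7:30pm end T46 → 0
Peak is 2, at 4:20pm (T44, T45).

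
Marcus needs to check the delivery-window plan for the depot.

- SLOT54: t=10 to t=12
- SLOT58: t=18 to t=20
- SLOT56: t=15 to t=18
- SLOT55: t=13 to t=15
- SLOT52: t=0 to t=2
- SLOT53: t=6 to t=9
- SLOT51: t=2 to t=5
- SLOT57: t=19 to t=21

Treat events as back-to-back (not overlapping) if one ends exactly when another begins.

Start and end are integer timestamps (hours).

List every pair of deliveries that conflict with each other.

Sorted by start: SLOT52, SLOT51, SLOT53, SLOT54, SLOT55, SLOT56, SLOT58, SLOT57.
SLOT51 starts exactly when SLOT52 ends (back-to-back, no overlap) — done with SLOT52.
SLOT53 starts after SLOT51 ends — done with SLOT51.
SLOT54 starts after SLOT53 ends — done with SLOT53.
SLOT55 starts after SLOT54 ends — done with SLOT54.
SLOT56 starts exactly when SLOT55 ends (back-to-back, no overlap) — done with SLOT55.
SLOT58 starts exactly when SLOT56 ends (back-to-back, no overlap) — done with SLOT56.
SLOT57 starts before SLOT58 ends → SLOT58 and SLOT57 overlap.

SLOT57 & SLOT58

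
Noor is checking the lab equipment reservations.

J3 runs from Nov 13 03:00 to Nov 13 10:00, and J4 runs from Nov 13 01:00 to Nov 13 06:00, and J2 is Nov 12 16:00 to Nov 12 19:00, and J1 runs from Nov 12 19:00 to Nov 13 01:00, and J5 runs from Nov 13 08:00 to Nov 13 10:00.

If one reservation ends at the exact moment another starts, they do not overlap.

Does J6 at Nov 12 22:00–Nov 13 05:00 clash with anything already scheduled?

Yes — it overlaps J1, J3, J4

J2: ends Nov 12 19:00 at or before J6 starts Nov 12 22:00 → clear.
J1: starts Nov 12 19:00 before J6 ends Nov 13 05:00, and ends Nov 13 01:00 after J6 starts Nov 12 22:00 → overlap.
J4: starts Nov 13 01:00 before J6 ends Nov 13 05:00, and ends Nov 13 06:00 after J6 starts Nov 12 22:00 → overlap.
J3: starts Nov 13 03:00 before J6 ends Nov 13 05:00, and ends Nov 13 10:00 after J6 starts Nov 12 22:00 → overlap.
J5: starts Nov 13 08:00 at or after J6 ends Nov 13 05:00 → clear.
J6 overlaps J1, J3, J4.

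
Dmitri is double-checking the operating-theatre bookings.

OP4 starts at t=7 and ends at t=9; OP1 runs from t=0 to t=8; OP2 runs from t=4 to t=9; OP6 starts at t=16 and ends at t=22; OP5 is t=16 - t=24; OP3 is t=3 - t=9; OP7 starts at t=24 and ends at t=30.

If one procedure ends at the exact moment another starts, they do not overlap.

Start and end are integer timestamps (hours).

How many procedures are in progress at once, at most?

Walk through starts and ends in time order (an end at T is processed before a start at T):
t=0 start OP1 → 1
t=3 start OP3 → 2
t=4 start OP2 → 3
t=7 start OP4 → 4
t=8 end OP1 → 3
t=9 end OP2 → 2
t=9 end OP3 → 1
t=9 end OP4 → 0
t=16 start OP5 → 1
t=16 start OP6 → 2
t=22 end OP6 → 1
t=24 end OP5 → 0
t=24 start OP7 → 1
t=30 end OP7 → 0
Peak is 4, at t=7 (OP1, OP2, OP3, OP4).

4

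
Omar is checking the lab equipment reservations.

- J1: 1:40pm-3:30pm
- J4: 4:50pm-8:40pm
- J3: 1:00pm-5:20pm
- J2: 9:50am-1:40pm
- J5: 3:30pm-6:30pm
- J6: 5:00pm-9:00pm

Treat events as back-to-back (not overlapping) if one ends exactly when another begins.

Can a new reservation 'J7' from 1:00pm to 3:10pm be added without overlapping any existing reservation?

No — it overlaps J1, J2, J3

J2: starts 9:50am before J7 ends 3:10pm, and ends 1:40pm after J7 starts 1:00pm → overlap.
J3: starts 1:00pm before J7 ends 3:10pm, and ends 5:20pm after J7 starts 1:00pm → overlap.
J1: starts 1:40pm before J7 ends 3:10pm, and ends 3:30pm after J7 starts 1:00pm → overlap.
J5: starts 3:30pm at or after J7 ends 3:10pm → clear.
J4: starts 4:50pm at or after J7 ends 3:10pm → clear.
J6: starts 5:00pm at or after J7 ends 3:10pm → clear.
J7 overlaps J1, J2, J3.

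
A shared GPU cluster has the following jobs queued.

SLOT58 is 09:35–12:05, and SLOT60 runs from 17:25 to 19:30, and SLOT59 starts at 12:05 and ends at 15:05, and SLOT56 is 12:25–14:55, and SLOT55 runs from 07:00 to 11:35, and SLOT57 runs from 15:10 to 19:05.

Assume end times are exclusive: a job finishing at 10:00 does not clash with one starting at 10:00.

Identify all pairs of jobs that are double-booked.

SLOT55 & SLOT58, SLOT56 & SLOT59, SLOT57 & SLOT60

Sorted by start: SLOT55, SLOT58, SLOT59, SLOT56, SLOT57, SLOT60.
SLOT58 starts before SLOT55 ends → SLOT55 and SLOT58 overlap.
SLOT59 starts after SLOT55 ends — done with SLOT55.
SLOT59 starts exactly when SLOT58 ends (back-to-back, no overlap) — done with SLOT58.
SLOT56 starts before SLOT59 ends → SLOT59 and SLOT56 overlap.
SLOT57 starts after SLOT59 ends — done with SLOT59.
SLOT57 starts after SLOT56 ends — done with SLOT56.
SLOT60 starts before SLOT57 ends → SLOT57 and SLOT60 overlap.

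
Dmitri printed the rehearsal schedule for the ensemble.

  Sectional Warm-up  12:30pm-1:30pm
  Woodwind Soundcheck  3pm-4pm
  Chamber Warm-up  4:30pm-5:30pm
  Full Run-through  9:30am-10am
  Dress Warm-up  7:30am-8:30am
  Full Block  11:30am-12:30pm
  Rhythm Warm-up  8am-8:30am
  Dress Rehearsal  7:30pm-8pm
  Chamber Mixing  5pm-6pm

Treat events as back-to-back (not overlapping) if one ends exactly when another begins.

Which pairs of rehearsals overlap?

Chamber Mixing & Chamber Warm-up, Dress Warm-up & Rhythm Warm-up

Sorted by start: Dress Warm-up, Rhythm Warm-up, Full Run-through, Full Block, Sectional Warm-up, Woodwind Soundcheck, Chamber Warm-up, Chamber Mixing, Dress Rehearsal.
Rhythm Warm-up starts before Dress Warm-up ends → Dress Warm-up and Rhythm Warm-up overlap.
Full Run-through starts after Dress Warm-up ends, so nothing later overlaps Dress Warm-up either.
Full Run-through starts after Rhythm Warm-up ends, so nothing later overlaps Rhythm Warm-up either.
Full Block starts after Full Run-through ends, so nothing later overlaps Full Run-through either.
Sectional Warm-up starts exactly when Full Block ends (back-to-back, no overlap), so nothing later overlaps Full Block either.
Woodwind Soundcheck starts after Sectional Warm-up ends, so nothing later overlaps Sectional Warm-up either.
Chamber Warm-up starts after Woodwind Soundcheck ends, so nothing later overlaps Woodwind Soundcheck either.
Chamber Mixing starts before Chamber Warm-up ends → Chamber Warm-up and Chamber Mixing overlap.
Dress Rehearsal starts after Chamber Warm-up ends.
Dress Rehearsal starts after Chamber Mixing ends.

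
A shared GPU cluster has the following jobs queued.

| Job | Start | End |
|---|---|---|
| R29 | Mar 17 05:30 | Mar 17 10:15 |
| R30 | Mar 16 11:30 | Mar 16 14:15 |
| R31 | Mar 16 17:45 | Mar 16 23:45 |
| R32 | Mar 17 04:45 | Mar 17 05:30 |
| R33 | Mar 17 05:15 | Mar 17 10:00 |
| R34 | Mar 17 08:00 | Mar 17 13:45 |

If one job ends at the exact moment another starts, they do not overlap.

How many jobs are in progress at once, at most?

3

Sort all start/end points and keep a running count:
Mar 16 11:30 start R30 → 1
Mar 16 14:15 end R30 → 0
Mar 16 17:45 start R31 → 1
Mar 16 23:45 end R31 → 0
Mar 17 04:45 start R32 → 1
Mar 17 05:15 start R33 → 2
Mar 17 05:30 end R32 → 1
Mar 17 05:30 start R29 → 2
Mar 17 08:00 start R34 → 3
Mar 17 10:00 end R33 → 2
Mar 17 10:15 end R29 → 1
Mar 17 13:45 end R34 → 0
Peak is 3, at Mar 17 08:00 (R29, R33, R34).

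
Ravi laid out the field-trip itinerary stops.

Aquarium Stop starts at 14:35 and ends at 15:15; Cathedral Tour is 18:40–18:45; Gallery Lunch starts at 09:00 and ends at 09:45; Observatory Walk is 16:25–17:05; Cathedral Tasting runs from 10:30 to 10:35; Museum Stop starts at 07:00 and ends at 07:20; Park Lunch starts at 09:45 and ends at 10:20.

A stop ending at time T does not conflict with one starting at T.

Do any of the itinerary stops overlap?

Check each pair: they overlap iff neither finishes before the other starts.
Sorted by start: Museum Stop, Gallery Lunch, Park Lunch, Cathedral Tasting, Aquarium Stop, Observatory Walk, Cathedral Tour.
Gallery Lunch starts after Museum Stop ends — done with Museum Stop.
Park Lunch starts exactly when Gallery Lunch ends (back-to-back, no overlap) — done with Gallery Lunch.
Cathedral Tasting starts after Park Lunch ends — done with Park Lunch.
Aquarium Stop starts after Cathedral Tasting ends — done with Cathedral Tasting.
Observatory Walk starts after Aquarium Stop ends — done with Aquarium Stop.
Cathedral Tour starts after Observatory Walk ends.
Every pair is clear; the schedule has no overlaps.

No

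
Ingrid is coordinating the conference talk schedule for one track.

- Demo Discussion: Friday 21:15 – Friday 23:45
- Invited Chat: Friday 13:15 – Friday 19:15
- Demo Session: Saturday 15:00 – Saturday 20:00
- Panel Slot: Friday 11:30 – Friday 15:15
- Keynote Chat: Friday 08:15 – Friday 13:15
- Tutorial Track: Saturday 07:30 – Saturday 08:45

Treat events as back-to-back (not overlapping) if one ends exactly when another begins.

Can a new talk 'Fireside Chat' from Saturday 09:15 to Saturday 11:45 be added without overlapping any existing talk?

Keynote Chat: ends Friday 13:15 at or before Fireside Chat starts Saturday 09:15 → clear.
Panel Slot: ends Friday 15:15 at or before Fireside Chat starts Saturday 09:15 → clear.
Invited Chat: ends Friday 19:15 at or before Fireside Chat starts Saturday 09:15 → clear.
Demo Discussion: ends Friday 23:45 at or before Fireside Chat starts Saturday 09:15 → clear.
Tutorial Track: ends Saturday 08:45 at or before Fireside Chat starts Saturday 09:15 → clear.
Demo Session: starts Saturday 15:00 at or after Fireside Chat ends Saturday 11:45 → clear.

Yes — the slot is free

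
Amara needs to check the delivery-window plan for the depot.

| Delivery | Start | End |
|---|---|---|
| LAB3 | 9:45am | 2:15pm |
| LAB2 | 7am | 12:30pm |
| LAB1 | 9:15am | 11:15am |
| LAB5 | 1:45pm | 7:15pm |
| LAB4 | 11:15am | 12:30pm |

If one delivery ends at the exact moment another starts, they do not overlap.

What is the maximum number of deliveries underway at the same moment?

Sweep the timeline, counting +1 at each start and −1 at each end (ends before starts at a tie):
7am start LAB2 → 1
9:15am start LAB1 → 2
9:45am start LAB3 → 3
11:15am end LAB1 → 2
11:15am start LAB4 → 3
12:30pm end LAB2 → 2
12:30pm end LAB4 → 1
1:45pm start LAB5 → 2
2:15pm end LAB3 → 1
7:15pm end LAB5 → 0
Peak is 3, at 9:45am (LAB1, LAB2, LAB3).

3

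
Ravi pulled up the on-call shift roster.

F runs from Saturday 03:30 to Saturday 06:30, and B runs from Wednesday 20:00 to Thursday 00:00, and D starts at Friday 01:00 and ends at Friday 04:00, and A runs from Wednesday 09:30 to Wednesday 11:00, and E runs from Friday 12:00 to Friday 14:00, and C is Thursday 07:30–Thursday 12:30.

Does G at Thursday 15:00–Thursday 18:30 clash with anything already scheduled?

A: ends Wednesday 11:00 at or before G starts Thursday 15:00 → clear.
B: ends Thursday 00:00 at or before G starts Thursday 15:00 → clear.
C: ends Thursday 12:30 at or before G starts Thursday 15:00 → clear.
D: starts Friday 01:00 at or after G ends Thursday 18:30 → clear.
E: starts Friday 12:00 at or after G ends Thursday 18:30 → clear.
F: starts Saturday 03:30 at or after G ends Thursday 18:30 → clear.

No — it doesn't clash with anything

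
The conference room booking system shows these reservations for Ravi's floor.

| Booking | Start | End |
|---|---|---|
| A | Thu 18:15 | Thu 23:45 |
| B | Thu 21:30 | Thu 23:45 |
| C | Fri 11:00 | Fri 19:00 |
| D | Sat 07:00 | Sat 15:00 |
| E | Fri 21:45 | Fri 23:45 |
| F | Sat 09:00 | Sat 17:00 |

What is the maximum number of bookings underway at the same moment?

2

Walk through starts and ends in time order (an end at T is processed before a start at T):
Thu 18:15 start A → 1
Thu 21:30 start B → 2
Thu 23:45 end A → 1
Thu 23:45 end B → 0
Fri 11:00 start C → 1
Fri 19:00 end C → 0
Fri 21:45 start E → 1
Fri 23:45 end E → 0
Sat 07:00 start D → 1
Sat 09:00 start F → 2
Sat 15:00 end D → 1
Sat 17:00 end F → 0
Peak is 2, at Thu 21:30 (A, B).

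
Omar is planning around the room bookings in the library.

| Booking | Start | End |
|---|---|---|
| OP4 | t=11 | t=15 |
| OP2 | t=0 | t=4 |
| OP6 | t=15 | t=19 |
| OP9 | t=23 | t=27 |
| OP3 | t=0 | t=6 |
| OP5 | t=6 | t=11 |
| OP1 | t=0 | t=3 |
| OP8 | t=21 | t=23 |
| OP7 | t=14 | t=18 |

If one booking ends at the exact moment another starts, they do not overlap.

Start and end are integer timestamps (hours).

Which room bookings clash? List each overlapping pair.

Sorted by start: OP1, OP2, OP3, OP5, OP4, OP7, OP6, OP8, OP9.
OP2 starts before OP1 ends → OP1 and OP2 overlap.
OP3 starts before OP1 ends → OP1 and OP3 overlap.
OP5 starts after OP1 ends — done with OP1.
OP3 starts before OP2 ends → OP2 and OP3 overlap.
OP5 starts after OP2 ends — done with OP2.
OP5 starts exactly when OP3 ends (back-to-back, no overlap) — done with OP3.
OP4 starts exactly when OP5 ends (back-to-back, no overlap) — done with OP5.
OP7 starts before OP4 ends → OP4 and OP7 overlap.
OP6 starts exactly when OP4 ends (back-to-back, no overlap) — done with OP4.
OP6 starts before OP7 ends → OP7 and OP6 overlap.
OP8 starts after OP7 ends — done with OP7.
OP8 starts after OP6 ends — done with OP6.
OP9 starts exactly when OP8 ends (back-to-back, no overlap).

OP1 & OP2, OP1 & OP3, OP2 & OP3, OP4 & OP7, OP6 & OP7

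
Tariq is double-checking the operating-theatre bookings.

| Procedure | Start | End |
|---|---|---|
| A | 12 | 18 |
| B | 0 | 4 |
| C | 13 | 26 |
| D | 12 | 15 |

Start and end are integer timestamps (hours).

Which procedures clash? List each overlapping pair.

Two intervals overlap when each starts before the other ends.
Sorted by start: B, A, D, C.
A starts after B ends; B is clear from here.
D starts before A ends → A and D overlap.
C starts before A ends → A and C overlap.
C starts before D ends → D and C overlap.

A & C, A & D, C & D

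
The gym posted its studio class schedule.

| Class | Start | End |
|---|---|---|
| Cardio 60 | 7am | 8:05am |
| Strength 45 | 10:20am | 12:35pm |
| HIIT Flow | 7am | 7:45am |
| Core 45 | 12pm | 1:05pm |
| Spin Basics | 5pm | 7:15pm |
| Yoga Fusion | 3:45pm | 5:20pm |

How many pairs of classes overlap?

3

Sorted by start: HIIT Flow, Cardio 60, Strength 45, Core 45, Yoga Fusion, Spin Basics.
Cardio 60 starts before HIIT Flow ends → HIIT Flow and Cardio 60 overlap.
Strength 45 starts after HIIT Flow ends, so HIIT Flow has no further overlaps.
Strength 45 starts after Cardio 60 ends, so Cardio 60 has no further overlaps.
Core 45 starts before Strength 45 ends → Strength 45 and Core 45 overlap.
Yoga Fusion starts after Strength 45 ends, so Strength 45 has no further overlaps.
Yoga Fusion starts after Core 45 ends, so Core 45 has no further overlaps.
Spin Basics starts before Yoga Fusion ends → Yoga Fusion and Spin Basics overlap.
Overlapping pairs: Cardio 60 & HIIT Flow, Core 45 & Strength 45, Spin Basics & Yoga Fusion — 3 in total.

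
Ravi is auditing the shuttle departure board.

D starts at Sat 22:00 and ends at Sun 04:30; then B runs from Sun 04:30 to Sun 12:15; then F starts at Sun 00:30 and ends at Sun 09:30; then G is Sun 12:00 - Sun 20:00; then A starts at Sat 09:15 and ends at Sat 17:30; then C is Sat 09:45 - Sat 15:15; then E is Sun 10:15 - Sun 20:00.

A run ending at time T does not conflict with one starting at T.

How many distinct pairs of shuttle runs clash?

6

Sorted by start: A, C, D, F, B, E, G.
C starts before A ends → A and C overlap.
D starts after A ends, so A has no further overlaps.
D starts after C ends, so C has no further overlaps.
F starts before D ends → D and F overlap.
B starts exactly when D ends (back-to-back, no overlap), so D has no further overlaps.
B starts before F ends → F and B overlap.
E starts after F ends, so F has no further overlaps.
E starts before B ends → B and E overlap.
G starts before B ends → B and G overlap.
G starts before E ends → E and G overlap.
Overlapping pairs: A & C, B & E, B & F, B & G, D & F, E & G — 6 in total.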